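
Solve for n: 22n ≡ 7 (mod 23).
16

Since gcd(22, 23) = 1 divides 7, a solution exists.
Multiply both sides by the inverse of 22 mod 23:
  22^(-1) mod 23 = 22
  x ≡ 22 × 7 ≡ 154 ≡ 16 (mod 23)
Verification: 22 × 16 = 352 = 15 × 23 + 7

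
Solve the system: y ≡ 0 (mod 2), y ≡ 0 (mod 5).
M = 2 × 5 = 10. M₁ = 5, y₁ ≡ 1 (mod 2). M₂ = 2, y₂ ≡ 3 (mod 5). y = 0×5×1 + 0×2×3 ≡ 0 (mod 10)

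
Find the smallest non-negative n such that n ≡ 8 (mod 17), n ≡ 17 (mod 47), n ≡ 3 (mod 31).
19099

Using the Chinese Remainder Theorem:
M = product of moduli = 24769
For equation 1: M_1 = 1457, 1457 ≡ 12 (mod 17), inverse of 1457 mod 17 is 10 (check: 12 × 10 = 120 ≡ 1 (mod 17))
For equation 2: M_2 = 527, 527 ≡ 10 (mod 47), inverse of 527 mod 47 is 33 (check: 10 × 33 = 330 ≡ 1 (mod 47))
For equation 3: M_3 = 799, 799 ≡ 24 (mod 31), inverse of 799 mod 31 is 22 (check: 24 × 22 = 528 ≡ 1 (mod 31))
Combine: n ≡ Σ r_i×M_i×(M_i⁻¹ mod m_i) = 8×1457×10 + 17×527×33 + 3×799×22 = 116560 + 295647 + 52734 = 464941
464941 mod 24769 = 19099
n ≡ 19099 (mod 24769)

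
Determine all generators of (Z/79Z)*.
Primitive roots mod 79: {3, 6, 7, 28, 29, 30, 34, 35, 37, 39, 43, 47, 48, 53, 54, 59, 60, 63, 66, 68, 70, 74, 75, 77}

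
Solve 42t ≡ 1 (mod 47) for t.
42^(-1) ≡ 28 (mod 47). Verification: 42 × 28 = 1176 ≡ 1 (mod 47)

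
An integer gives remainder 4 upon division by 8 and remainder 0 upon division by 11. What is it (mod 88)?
M = 8 × 11 = 88. M₁ = 11, y₁ ≡ 3 (mod 8). M₂ = 8, y₂ ≡ 7 (mod 11). k = 4×11×3 + 0×8×7 ≡ 44 (mod 88). The smallest positive such number is 44.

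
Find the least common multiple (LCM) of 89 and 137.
12193

First find GCD(89, 137) using the Euclidean algorithm:
89 = 0 × 137 + 89
137 = 1 × 89 + 48
89 = 1 × 48 + 41
48 = 1 × 41 + 7
41 = 5 × 7 + 6
7 = 1 × 6 + 1
6 = 6 × 1 + 0
GCD(89, 137) = 1

LCM formula: LCM(a, b) = (a × b) / GCD(a, b)
LCM(89, 137) = (89 × 137) / 1
LCM(89, 137) = 12193 / 1
LCM(89, 137) = 12193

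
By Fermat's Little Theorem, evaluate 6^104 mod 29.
By Fermat: 6^{28} ≡ 1 (mod 29). 104 = 3×28 + 20. So 6^{104} ≡ 6^{20} ≡ 24 (mod 29)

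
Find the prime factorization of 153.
3^2 × 17

Divide by primes starting from smallest:
153 ÷ 3 = 51
51 ÷ 3 = 17
17 ÷ 17 = 1

153 = 3^2 × 17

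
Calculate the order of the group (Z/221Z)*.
192

Prime factorization: 221 = 13 × 17
Using the formula φ(n) = n × Π(1 - 1/p) for each prime factor p:
φ(221) = 221 × (1 - 1/13) × (1 - 1/17)
φ(221) = 192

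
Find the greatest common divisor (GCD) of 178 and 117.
1

Using the Euclidean algorithm:
178 = 1 × 117 + 61
117 = 1 × 61 + 56
61 = 1 × 56 + 5
56 = 11 × 5 + 1
5 = 5 × 1 + 0

GCD(178, 117) = 1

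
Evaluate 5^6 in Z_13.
6 = 4 + 2 (binary 110). Repeated squaring mod 13: 5^1 ≡ 5; 5^2 ≡ 5² = 25 ≡ 12; 5^4 ≡ 12² = 144 ≡ 1. Multiply: 5^6 = 5^4 × 5^2 ≡ 1 × 12 (mod 13): 1 × 12 = 12 ≡ 12. So 5^6 ≡ 12 (mod 13).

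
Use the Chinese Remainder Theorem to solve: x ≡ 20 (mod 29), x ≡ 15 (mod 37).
977

Using the Chinese Remainder Theorem:
M = product of moduli = 1073
For equation 1: M_1 = 37, 37 ≡ 8 (mod 29), inverse of 37 mod 29 is 11 (check: 8 × 11 = 88 ≡ 1 (mod 29))
For equation 2: M_2 = 29, 29 ≡ 29 (mod 37), inverse of 29 mod 37 is 23 (check: 29 × 23 = 667 ≡ 1 (mod 37))
Combine: x ≡ Σ r_i×M_i×(M_i⁻¹ mod m_i) = 20×37×11 + 15×29×23 = 8140 + 10005 = 18145
18145 mod 1073 = 977
x ≡ 977 (mod 1073)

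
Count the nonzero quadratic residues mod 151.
For prime 151, there are (p-1)/2 = (151-1)/2 = 75 quadratic residues (excluding 0).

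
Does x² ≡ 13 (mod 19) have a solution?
By Euler's criterion: 13^{9} ≡ 18 (mod 19). Since this equals -1 (≡ 18), 13 is not a QR.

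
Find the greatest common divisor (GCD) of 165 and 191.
1

Using the Euclidean algorithm:
165 = 0 × 191 + 165
191 = 1 × 165 + 26
165 = 6 × 26 + 9
26 = 2 × 9 + 8
9 = 1 × 8 + 1
8 = 8 × 1 + 0

GCD(165, 191) = 1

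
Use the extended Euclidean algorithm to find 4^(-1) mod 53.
Extended GCD: 4(-13) + 53(1) = 1. So 4^(-1) ≡ 40 ≡ 40 (mod 53). Verify: 4 × 40 = 160 ≡ 1 (mod 53)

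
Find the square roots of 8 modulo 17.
The square roots of 8 mod 17 are 12 and 5. Verify: 12² = 144 ≡ 8 (mod 17)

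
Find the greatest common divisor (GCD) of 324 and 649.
1

Using the Euclidean algorithm:
324 = 0 × 649 + 324
649 = 2 × 324 + 1
324 = 324 × 1 + 0

GCD(324, 649) = 1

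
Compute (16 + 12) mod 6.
4

(16 + 12) = 28
28 mod 6 = 4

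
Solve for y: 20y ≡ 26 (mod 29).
10

Since gcd(20, 29) = 1 divides 26, a solution exists.
Multiply both sides by the inverse of 20 mod 29:
  20^(-1) mod 29 = 16
  x ≡ 16 × 26 ≡ 416 ≡ 10 (mod 29)
Verification: 20 × 10 = 200 = 6 × 29 + 26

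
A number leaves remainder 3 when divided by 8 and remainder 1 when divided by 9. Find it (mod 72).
M = 8 × 9 = 72. M₁ = 9, y₁ ≡ 1 (mod 8). M₂ = 8, y₂ ≡ 8 (mod 9). m = 3×9×1 + 1×8×8 ≡ 19 (mod 72)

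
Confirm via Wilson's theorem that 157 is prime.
(156)! mod 157 = 156. Since this equals -1 (mod 157), Wilson confirms 157 is prime.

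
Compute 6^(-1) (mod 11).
6^(-1) ≡ 2 (mod 11). Verification: 6 × 2 = 12 ≡ 1 (mod 11)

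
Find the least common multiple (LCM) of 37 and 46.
1702

First find GCD(37, 46) using the Euclidean algorithm:
37 = 0 × 46 + 37
46 = 1 × 37 + 9
37 = 4 × 9 + 1
9 = 9 × 1 + 0
GCD(37, 46) = 1

LCM formula: LCM(a, b) = (a × b) / GCD(a, b)
LCM(37, 46) = (37 × 46) / 1
LCM(37, 46) = 1702 / 1
LCM(37, 46) = 1702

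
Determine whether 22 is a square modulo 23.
By Euler's criterion: 22^{11} ≡ 22 (mod 23). Since this equals -1 (≡ 22), 22 is not a QR.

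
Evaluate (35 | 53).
(35/53) = 35^{26} mod 53 = -1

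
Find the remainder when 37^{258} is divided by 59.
By Fermat: 37^{58} ≡ 1 (mod 59). 258 = 4×58 + 26. So 37^{258} ≡ 37^{26} ≡ 19 (mod 59)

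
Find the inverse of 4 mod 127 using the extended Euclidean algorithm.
Extended GCD: 4(32) + 127(-1) = 1. So 4^(-1) ≡ 32 ≡ 32 (mod 127). Verify: 4 × 32 = 128 ≡ 1 (mod 127)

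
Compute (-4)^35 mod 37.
Using repeated squaring. (-4) ≡ 33 (mod 37). 35 = 32 + 2 + 1 (binary 100011). Repeated squaring mod 37: 33^1 ≡ 33; 33^2 ≡ 33² = 1089 ≡ 16; 33^4 ≡ 16² = 256 ≡ 34; 33^8 ≡ 34² = 1156 ≡ 9; 33^16 ≡ 9² = 81 ≡ 7; 33^32 ≡ 7² = 49 ≡ 12. Multiply: (-4)^35 ≡ 33^32 × 33^2 × 33^1 ≡ 12 × 16 × 33 (mod 37): 12 × 16 = 192 ≡ 7; 7 × 33 = 231 ≡ 9. So (-4)^35 ≡ 9 (mod 37).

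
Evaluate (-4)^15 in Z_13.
Using Fermat: (-4)^{12} ≡ 1 (mod 13). 15 ≡ 3 (mod 12). So (-4)^{15} ≡ (-4)^{3} ≡ 1 (mod 13)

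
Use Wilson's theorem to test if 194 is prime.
(193)! mod 194 = 0. Since 0 ≢ -1 (mod 194), 194 is not prime.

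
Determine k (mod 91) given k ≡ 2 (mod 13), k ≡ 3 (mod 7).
80

Using the Chinese Remainder Theorem:
M = product of moduli = 91
For equation 1: M_1 = 7, 7 ≡ 7 (mod 13), inverse of 7 mod 13 is 2 (check: 7 × 2 = 14 ≡ 1 (mod 13))
For equation 2: M_2 = 13, 13 ≡ 6 (mod 7), inverse of 13 mod 7 is 6 (check: 6 × 6 = 36 ≡ 1 (mod 7))
Combine: k ≡ Σ r_i×M_i×(M_i⁻¹ mod m_i) = 2×7×2 + 3×13×6 = 28 + 234 = 262
262 mod 91 = 80
k ≡ 80 (mod 91)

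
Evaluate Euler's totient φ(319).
280

Prime factorization: 319 = 11 × 29
Using the formula φ(n) = n × Π(1 - 1/p) for each prime factor p:
φ(319) = 319 × (1 - 1/11) × (1 - 1/29)
φ(319) = 280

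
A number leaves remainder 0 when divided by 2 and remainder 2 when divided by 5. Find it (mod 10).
M = 2 × 5 = 10. M₁ = 5, y₁ ≡ 1 (mod 2). M₂ = 2, y₂ ≡ 3 (mod 5). m = 0×5×1 + 2×2×3 ≡ 2 (mod 10)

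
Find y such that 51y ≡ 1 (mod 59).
51^(-1) ≡ 22 (mod 59). Verification: 51 × 22 = 1122 ≡ 1 (mod 59)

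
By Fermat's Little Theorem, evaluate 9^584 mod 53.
By Fermat: 9^{52} ≡ 1 (mod 53). 584 ≡ 12 (mod 52). So 9^{584} ≡ 9^{12} ≡ 47 (mod 53)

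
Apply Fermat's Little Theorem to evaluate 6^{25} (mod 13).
6

By Fermat's Little Theorem, a^(p-1) ≡ 1 (mod p) for prime p and gcd(a, p) = 1
Here p = 13, so 6^12 ≡ 1 (mod 13)
We can reduce the exponent: 25 mod 12 = 1
So 6^25 ≡ 6^1 (mod 13)
Computing: 6^1 mod 13 = 6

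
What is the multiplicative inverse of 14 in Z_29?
27

Using Extended Euclidean Algorithm:
gcd(14, 29) = 1
Bezout coefficients: 14 × -2 + 29 × 1 = 1
So 14 × -2 ≡ 1 (mod 29)
The inverse is -2 mod 29 = 27
Verification: 14 × 27 = 378 = 13 × 29 + 1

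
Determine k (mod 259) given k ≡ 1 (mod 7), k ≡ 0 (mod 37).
148

Using the Chinese Remainder Theorem:
M = product of moduli = 259
For equation 1: M_1 = 37, 37 ≡ 2 (mod 7), inverse of 37 mod 7 is 4 (check: 2 × 4 = 8 ≡ 1 (mod 7))
For equation 2: M_2 = 7, 7 ≡ 7 (mod 37), inverse of 7 mod 37 is 16 (check: 7 × 16 = 112 ≡ 1 (mod 37))
Combine: k ≡ Σ r_i×M_i×(M_i⁻¹ mod m_i) = 1×37×4 + 0×7×16 = 148 + 0 = 148
148 mod 259 = 148
k ≡ 148 (mod 259)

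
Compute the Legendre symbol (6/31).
(6/31) = 6^{15} mod 31 = -1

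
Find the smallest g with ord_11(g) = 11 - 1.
p - 1 = 10 has prime divisors 2, 5. h is a primitive root mod 11 iff h^(10/q) ≢ 1 (mod 11) for each such q.
h = 2: 2^5 ≡ 10, 2^2 ≡ 4 (mod 11); none is 1, so 2 has order 10 and is a primitive root.
The smallest primitive root mod 11 is g = 2.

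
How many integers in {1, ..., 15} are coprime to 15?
8

Prime factorization: 15 = 3 × 5
Using the formula φ(n) = n × Π(1 - 1/p) for each prime factor p:
φ(15) = 15 × (1 - 1/3) × (1 - 1/5)
φ(15) = 8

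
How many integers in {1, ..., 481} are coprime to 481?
432

Prime factorization: 481 = 13 × 37
Using the formula φ(n) = n × Π(1 - 1/p) for each prime factor p:
φ(481) = 481 × (1 - 1/13) × (1 - 1/37)
φ(481) = 432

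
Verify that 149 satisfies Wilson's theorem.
(148)! mod 149 = 148. Since this equals -1 (mod 149), Wilson confirms 149 is prime.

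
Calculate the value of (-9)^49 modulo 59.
Using repeated squaring. (-9) ≡ 50 (mod 59). 49 = 32 + 16 + 1 (binary 110001). Repeated squaring mod 59: 50^1 ≡ 50; 50^2 ≡ 50² = 2500 ≡ 22; 50^4 ≡ 22² = 484 ≡ 12; 50^8 ≡ 12² = 144 ≡ 26; 50^16 ≡ 26² = 676 ≡ 27; 50^32 ≡ 27² = 729 ≡ 21. Multiply: (-9)^49 ≡ 50^32 × 50^16 × 50^1 ≡ 21 × 27 × 50 (mod 59): 21 × 27 = 567 ≡ 36; 36 × 50 = 1800 ≡ 30. So (-9)^49 ≡ 30 (mod 59).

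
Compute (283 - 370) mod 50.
13

(283 - 370) = -87
-87 mod 50 = 13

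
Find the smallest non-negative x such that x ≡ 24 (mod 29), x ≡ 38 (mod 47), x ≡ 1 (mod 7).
6665

Using the Chinese Remainder Theorem:
M = product of moduli = 9541
For equation 1: M_1 = 329, 329 ≡ 10 (mod 29), inverse of 329 mod 29 is 3 (check: 10 × 3 = 30 ≡ 1 (mod 29))
For equation 2: M_2 = 203, 203 ≡ 15 (mod 47), inverse of 203 mod 47 is 22 (check: 15 × 22 = 330 ≡ 1 (mod 47))
For equation 3: M_3 = 1363, 1363 ≡ 5 (mod 7), inverse of 1363 mod 7 is 3 (check: 5 × 3 = 15 ≡ 1 (mod 7))
Combine: x ≡ Σ r_i×M_i×(M_i⁻¹ mod m_i) = 24×329×3 + 38×203×22 + 1×1363×3 = 23688 + 169708 + 4089 = 197485
197485 mod 9541 = 6665
x ≡ 6665 (mod 9541)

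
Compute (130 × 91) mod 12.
10

(130 × 91) = 11830
11830 mod 12 = 10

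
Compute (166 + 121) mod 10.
7

(166 + 121) = 287
287 mod 10 = 7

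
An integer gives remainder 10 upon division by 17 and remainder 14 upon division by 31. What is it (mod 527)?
M = 17 × 31 = 527. M₁ = 31, y₁ ≡ 11 (mod 17). M₂ = 17, y₂ ≡ 11 (mod 31). k = 10×31×11 + 14×17×11 ≡ 231 (mod 527). The smallest positive such number is 231.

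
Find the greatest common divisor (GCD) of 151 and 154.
1

Using the Euclidean algorithm:
151 = 0 × 154 + 151
154 = 1 × 151 + 3
151 = 50 × 3 + 1
3 = 3 × 1 + 0

GCD(151, 154) = 1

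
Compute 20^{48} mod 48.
16

Using successive squaring:
Binary expansion of 48: 110000
Powers of 20 mod 48 (each is the square of the previous):
  20^1 ≡ 20 (mod 48)
  20^2 ≡ 20² = 400 ≡ 16 (mod 48)
  20^4 ≡ 16² = 256 ≡ 16 (mod 48)
  20^8 ≡ 16² = 256 ≡ 16 (mod 48)
  20^16 ≡ 16² = 256 ≡ 16 (mod 48)
  20^32 ≡ 16² = 256 ≡ 16 (mod 48)
48 = 32 + 16, so 20^48 = 20^32 × 20^16 ≡ 16 × 16 (mod 48)
Multiplying step by step:
  16 × 16 = 256 ≡ 16 (mod 48)
Result: 20^48 ≡ 16 (mod 48)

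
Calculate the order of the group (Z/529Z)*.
506

Prime factorization: 529 = 23^2
Using the formula φ(n) = n × Π(1 - 1/p) for each prime factor p:
φ(529) = 529 × (1 - 1/23)
φ(529) = 506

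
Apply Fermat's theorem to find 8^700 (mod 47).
By Fermat: 8^{46} ≡ 1 (mod 47). 700 ≡ 10 (mod 46). So 8^{700} ≡ 8^{10} ≡ 34 (mod 47)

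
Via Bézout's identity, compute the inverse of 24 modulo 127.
Extended GCD: 24(-37) + 127(7) = 1. So 24^(-1) ≡ 90 ≡ 90 (mod 127). Verify: 24 × 90 = 2160 ≡ 1 (mod 127)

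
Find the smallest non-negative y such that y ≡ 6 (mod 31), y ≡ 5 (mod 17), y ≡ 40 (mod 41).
20745

Using the Chinese Remainder Theorem:
M = product of moduli = 21607
For equation 1: M_1 = 697, 697 ≡ 15 (mod 31), inverse of 697 mod 31 is 29 (check: 15 × 29 = 435 ≡ 1 (mod 31))
For equation 2: M_2 = 1271, 1271 ≡ 13 (mod 17), inverse of 1271 mod 17 is 4 (check: 13 × 4 = 52 ≡ 1 (mod 17))
For equation 3: M_3 = 527, 527 ≡ 35 (mod 41), inverse of 527 mod 41 is 34 (check: 35 × 34 = 1190 ≡ 1 (mod 41))
Combine: y ≡ Σ r_i×M_i×(M_i⁻¹ mod m_i) = 6×697×29 + 5×1271×4 + 40×527×34 = 121278 + 25420 + 716720 = 863418
863418 mod 21607 = 20745
y ≡ 20745 (mod 21607)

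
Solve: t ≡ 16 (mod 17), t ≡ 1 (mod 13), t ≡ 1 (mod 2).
M = 17 × 13 × 2 = 442. M₁ = 26, y₁ ≡ 2 (mod 17). M₂ = 34, y₂ ≡ 5 (mod 13). M₃ = 221, y₃ ≡ 1 (mod 2). t = 16×26×2 + 1×34×5 + 1×221×1 ≡ 339 (mod 442)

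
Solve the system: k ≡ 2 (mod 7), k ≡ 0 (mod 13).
M = 7 × 13 = 91. M₁ = 13, y₁ ≡ 6 (mod 7). M₂ = 7, y₂ ≡ 2 (mod 13). k = 2×13×6 + 0×7×2 ≡ 65 (mod 91)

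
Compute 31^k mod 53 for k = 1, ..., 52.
g^1, g^2, ..., g^{52} mod 53: {31, 7, 5, 49, 35, 25, 33, 16, 19, 6, 27, 42, 30, 29, 51, 44, 39, 43, 8, 36, 3, 40, 21, 15, 41, 52, 22, 46, 48, 4, 18, 28, 20, 37, 34, 47, 26, 11, 23, 24, 2, 9, 14, 10, 45, 17, 50, 13, 32, 38, 12, 1}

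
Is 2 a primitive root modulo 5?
Yes

To verify, check if 2^(4/q) ≢ 1 (mod 5) for each prime divisor q of 4
Divisors of 4 = 4: [1, 2, 4]
  2^(4/2) = 2^2 ≡ 4 (mod 5)
Conclusion: 2 is a primitive root modulo 5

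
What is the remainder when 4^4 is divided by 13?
4 = 4 (binary 100). Repeated squaring mod 13: 4^1 ≡ 4; 4^2 ≡ 4² = 16 ≡ 3; 4^4 ≡ 3² = 9 ≡ 9. So 4^4 ≡ 9 (mod 13).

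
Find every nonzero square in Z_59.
QRs mod 59: {1, 3, 4, 5, 7, 9, 12, 15, 16, 17, 19, 20, 21, 22, 25, 26, 27, 28, 29, 35, 36, 41, 45, 46, 48, 49, 51, 53, 57}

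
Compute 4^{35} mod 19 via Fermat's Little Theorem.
5

By Fermat's Little Theorem, a^(p-1) ≡ 1 (mod p) for prime p and gcd(a, p) = 1
Here p = 19, so 4^18 ≡ 1 (mod 19)
We can reduce the exponent: 35 mod 18 = 17
So 4^35 ≡ 4^17 (mod 19)
Computing: 4^17 mod 19 = 5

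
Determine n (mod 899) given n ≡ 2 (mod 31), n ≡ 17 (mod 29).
684

Using the Chinese Remainder Theorem:
M = product of moduli = 899
For equation 1: M_1 = 29, 29 ≡ 29 (mod 31), inverse of 29 mod 31 is 15 (check: 29 × 15 = 435 ≡ 1 (mod 31))
For equation 2: M_2 = 31, 31 ≡ 2 (mod 29), inverse of 31 mod 29 is 15 (check: 2 × 15 = 30 ≡ 1 (mod 29))
Combine: n ≡ Σ r_i×M_i×(M_i⁻¹ mod m_i) = 2×29×15 + 17×31×15 = 870 + 7905 = 8775
8775 mod 899 = 684
n ≡ 684 (mod 899)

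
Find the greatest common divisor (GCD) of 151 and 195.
1

Using the Euclidean algorithm:
151 = 0 × 195 + 151
195 = 1 × 151 + 44
151 = 3 × 44 + 19
44 = 2 × 19 + 6
19 = 3 × 6 + 1
6 = 6 × 1 + 0

GCD(151, 195) = 1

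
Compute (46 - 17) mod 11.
7

(46 - 17) = 29
29 mod 11 = 7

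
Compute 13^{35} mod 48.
37

Using successive squaring:
Binary expansion of 35: 100011
Powers of 13 mod 48 (each is the square of the previous):
  13^1 ≡ 13 (mod 48)
  13^2 ≡ 13² = 169 ≡ 25 (mod 48)
  13^4 ≡ 25² = 625 ≡ 1 (mod 48)
  13^8 ≡ 1² = 1 ≡ 1 (mod 48)
  13^16 ≡ 1² = 1 ≡ 1 (mod 48)
  13^32 ≡ 1² = 1 ≡ 1 (mod 48)
35 = 32 + 2 + 1, so 13^35 = 13^32 × 13^2 × 13^1 ≡ 1 × 25 × 13 (mod 48)
Multiplying step by step:
  1 × 25 = 25 ≡ 25 (mod 48)
  25 × 13 = 325 ≡ 37 (mod 48)
Result: 13^35 ≡ 37 (mod 48)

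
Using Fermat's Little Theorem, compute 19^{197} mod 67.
60

By Fermat's Little Theorem, a^(p-1) ≡ 1 (mod p) for prime p and gcd(a, p) = 1
Here p = 67, so 19^66 ≡ 1 (mod 67)
We can reduce the exponent: 197 mod 66 = 65
So 19^197 ≡ 19^65 (mod 67)
Computing: 19^65 mod 67 = 60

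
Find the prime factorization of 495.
3^2 × 5 × 11

Divide by primes starting from smallest:
495 ÷ 3 = 165
165 ÷ 3 = 55
55 ÷ 5 = 11
11 ÷ 11 = 1

495 = 3^2 × 5 × 11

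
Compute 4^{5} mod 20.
4

Using successive squaring:
Binary expansion of 5: 101
Powers of 4 mod 20 (each is the square of the previous):
  4^1 ≡ 4 (mod 20)
  4^2 ≡ 4² = 16 ≡ 16 (mod 20)
  4^4 ≡ 16² = 256 ≡ 16 (mod 20)
5 = 4 + 1, so 4^5 = 4^4 × 4^1 ≡ 16 × 4 (mod 20)
Multiplying step by step:
  16 × 4 = 64 ≡ 4 (mod 20)
Result: 4^5 ≡ 4 (mod 20)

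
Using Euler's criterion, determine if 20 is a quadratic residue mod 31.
By Euler's criterion: 20^{15} ≡ 1 (mod 31). Since this equals 1, 20 is a QR.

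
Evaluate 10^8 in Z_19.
8 = 8 (binary 1000). Repeated squaring mod 19: 10^1 ≡ 10; 10^2 ≡ 10² = 100 ≡ 5; 10^4 ≡ 5² = 25 ≡ 6; 10^8 ≡ 6² = 36 ≡ 17. So 10^8 ≡ 17 (mod 19).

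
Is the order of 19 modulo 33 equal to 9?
No, the actual order is 10, not 9.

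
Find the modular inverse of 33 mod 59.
33^(-1) ≡ 34 (mod 59). Verification: 33 × 34 = 1122 ≡ 1 (mod 59)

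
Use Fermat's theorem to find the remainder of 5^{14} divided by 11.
9

By Fermat's Little Theorem, a^(p-1) ≡ 1 (mod p) for prime p and gcd(a, p) = 1
Here p = 11, so 5^10 ≡ 1 (mod 11)
We can reduce the exponent: 14 mod 10 = 4
So 5^14 ≡ 5^4 (mod 11)
Computing: 5^4 mod 11 = 9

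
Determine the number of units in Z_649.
580

Prime factorization: 649 = 11 × 59
Using the formula φ(n) = n × Π(1 - 1/p) for each prime factor p:
φ(649) = 649 × (1 - 1/11) × (1 - 1/59)
φ(649) = 580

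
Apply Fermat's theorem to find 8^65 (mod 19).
By Fermat: 8^{18} ≡ 1 (mod 19). 65 = 3×18 + 11. So 8^{65} ≡ 8^{11} ≡ 12 (mod 19)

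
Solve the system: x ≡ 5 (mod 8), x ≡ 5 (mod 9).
M = 8 × 9 = 72. M₁ = 9, y₁ ≡ 1 (mod 8). M₂ = 8, y₂ ≡ 8 (mod 9). x = 5×9×1 + 5×8×8 ≡ 5 (mod 72)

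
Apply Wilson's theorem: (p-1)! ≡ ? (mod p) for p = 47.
By Wilson's theorem, (46)! ≡ -1 ≡ 46 (mod 47)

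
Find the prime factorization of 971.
971

Divide by primes starting from smallest:
971 ÷ 971 = 1

971 = 971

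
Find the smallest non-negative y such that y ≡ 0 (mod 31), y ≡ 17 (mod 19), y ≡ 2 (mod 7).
93

Using the Chinese Remainder Theorem:
M = product of moduli = 4123
For equation 1: M_1 = 133, 133 ≡ 9 (mod 31), inverse of 133 mod 31 is 7 (check: 9 × 7 = 63 ≡ 1 (mod 31))
For equation 2: M_2 = 217, 217 ≡ 8 (mod 19), inverse of 217 mod 19 is 12 (check: 8 × 12 = 96 ≡ 1 (mod 19))
For equation 3: M_3 = 589, 589 ≡ 1 (mod 7), inverse of 589 mod 7 is 1 (check: 1 × 1 = 1 ≡ 1 (mod 7))
Combine: y ≡ Σ r_i×M_i×(M_i⁻¹ mod m_i) = 0×133×7 + 17×217×12 + 2×589×1 = 0 + 44268 + 1178 = 45446
45446 mod 4123 = 93
y ≡ 93 (mod 4123)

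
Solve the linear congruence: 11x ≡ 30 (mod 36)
6

Since gcd(11, 36) = 1 divides 30, a solution exists.
Multiply both sides by the inverse of 11 mod 36:
  11^(-1) mod 36 = 23
  x ≡ 23 × 30 ≡ 690 ≡ 6 (mod 36)
Verification: 11 × 6 = 66 = 1 × 36 + 30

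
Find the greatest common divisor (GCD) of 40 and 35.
5

Using the Euclidean algorithm:
40 = 1 × 35 + 5
35 = 7 × 5 + 0

GCD(40, 35) = 5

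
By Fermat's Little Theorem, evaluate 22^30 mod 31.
By Fermat's Little Theorem, 22^{30} ≡ 1 (mod 31) since 31 is prime and gcd(22, 31) = 1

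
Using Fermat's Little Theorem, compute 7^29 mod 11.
By Fermat: 7^{10} ≡ 1 (mod 11). 29 = 2×10 + 9. So 7^{29} ≡ 7^{9} ≡ 8 (mod 11)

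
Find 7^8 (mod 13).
8 = 8 (binary 1000). Repeated squaring mod 13: 7^1 ≡ 7; 7^2 ≡ 7² = 49 ≡ 10; 7^4 ≡ 10² = 100 ≡ 9; 7^8 ≡ 9² = 81 ≡ 3. So 7^8 ≡ 3 (mod 13).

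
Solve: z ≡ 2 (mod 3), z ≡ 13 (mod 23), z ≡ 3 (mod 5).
M = 3 × 23 × 5 = 345. M₁ = 115, y₁ ≡ 1 (mod 3). M₂ = 15, y₂ ≡ 20 (mod 23). M₃ = 69, y₃ ≡ 4 (mod 5). z = 2×115×1 + 13×15×20 + 3×69×4 ≡ 128 (mod 345)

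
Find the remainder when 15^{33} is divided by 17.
By Fermat: 15^{16} ≡ 1 (mod 17). 33 = 2×16 + 1. So 15^{33} ≡ 15^{1} ≡ 15 (mod 17)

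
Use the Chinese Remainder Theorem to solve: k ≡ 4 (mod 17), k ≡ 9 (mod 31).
412

Using the Chinese Remainder Theorem:
M = product of moduli = 527
For equation 1: M_1 = 31, 31 ≡ 14 (mod 17), inverse of 31 mod 17 is 11 (check: 14 × 11 = 154 ≡ 1 (mod 17))
For equation 2: M_2 = 17, 17 ≡ 17 (mod 31), inverse of 17 mod 31 is 11 (check: 17 × 11 = 187 ≡ 1 (mod 31))
Combine: k ≡ Σ r_i×M_i×(M_i⁻¹ mod m_i) = 4×31×11 + 9×17×11 = 1364 + 1683 = 3047
3047 mod 527 = 412
k ≡ 412 (mod 527)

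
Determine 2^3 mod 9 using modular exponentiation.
3 = 2 + 1 (binary 11). Repeated squaring mod 9: 2^1 ≡ 2; 2^2 ≡ 2² = 4 ≡ 4. Multiply: 2^3 = 2^2 × 2^1 ≡ 4 × 2 (mod 9): 4 × 2 = 8 ≡ 8. So 2^3 ≡ 8 (mod 9).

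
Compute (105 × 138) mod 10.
0

(105 × 138) = 14490
14490 mod 10 = 0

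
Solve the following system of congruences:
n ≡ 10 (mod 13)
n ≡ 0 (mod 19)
114

Using the Chinese Remainder Theorem:
M = product of moduli = 247
For equation 1: M_1 = 19, 19 ≡ 6 (mod 13), inverse of 19 mod 13 is 11 (check: 6 × 11 = 66 ≡ 1 (mod 13))
For equation 2: M_2 = 13, 13 ≡ 13 (mod 19), inverse of 13 mod 19 is 3 (check: 13 × 3 = 39 ≡ 1 (mod 19))
Combine: n ≡ Σ r_i×M_i×(M_i⁻¹ mod m_i) = 10×19×11 + 0×13×3 = 2090 + 0 = 2090
2090 mod 247 = 114
n ≡ 114 (mod 247)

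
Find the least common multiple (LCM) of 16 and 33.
528

First find GCD(16, 33) using the Euclidean algorithm:
16 = 0 × 33 + 16
33 = 2 × 16 + 1
16 = 16 × 1 + 0
GCD(16, 33) = 1

LCM formula: LCM(a, b) = (a × b) / GCD(a, b)
LCM(16, 33) = (16 × 33) / 1
LCM(16, 33) = 528 / 1
LCM(16, 33) = 528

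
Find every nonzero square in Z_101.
QRs mod 101: {1, 4, 5, 6, 9, 13, 14, 16, 17, 19, 20, 21, 22, 23, 24, 25, 30, 31, 33, 36, 37, 43, 45, 47, 49, 52, 54, 56, 58, 64, 65, 68, 70, 71, 76, 77, 78, 79, 80, 81, 82, 84, 85, 87, 88, 92, 95, 96, 97, 100}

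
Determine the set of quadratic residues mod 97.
QRs mod 97: {1, 2, 3, 4, 6, 8, 9, 11, 12, 16, 18, 22, 24, 25, 27, 31, 32, 33, 35, 36, 43, 44, 47, 48, 49, 50, 53, 54, 61, 62, 64, 65, 66, 70, 72, 73, 75, 79, 81, 85, 86, 88, 89, 91, 93, 94, 95, 96}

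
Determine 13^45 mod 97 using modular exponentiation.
Using repeated squaring. 45 = 32 + 8 + 4 + 1 (binary 101101). Repeated squaring mod 97: 13^1 ≡ 13; 13^2 ≡ 13² = 169 ≡ 72; 13^4 ≡ 72² = 5184 ≡ 43; 13^8 ≡ 43² = 1849 ≡ 6; 13^16 ≡ 6² = 36 ≡ 36; 13^32 ≡ 36² = 1296 ≡ 35. Multiply: 13^45 = 13^32 × 13^8 × 13^4 × 13^1 ≡ 35 × 6 × 43 × 13 (mod 97): 35 × 6 = 210 ≡ 16; 16 × 43 = 688 ≡ 9; 9 × 13 = 117 ≡ 20. So 13^45 ≡ 20 (mod 97).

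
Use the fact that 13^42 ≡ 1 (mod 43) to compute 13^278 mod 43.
By Fermat: 13^{42} ≡ 1 (mod 43). 278 = 6×42 + 26. So 13^{278} ≡ 13^{26} ≡ 31 (mod 43)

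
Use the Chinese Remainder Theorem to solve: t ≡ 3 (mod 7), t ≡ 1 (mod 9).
M = 7 × 9 = 63. M₁ = 9, y₁ ≡ 4 (mod 7). M₂ = 7, y₂ ≡ 4 (mod 9). t = 3×9×4 + 1×7×4 ≡ 10 (mod 63)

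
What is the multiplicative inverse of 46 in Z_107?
7

Using Extended Euclidean Algorithm:
gcd(46, 107) = 1
Bezout coefficients: 46 × 7 + 107 × -3 = 1
So 46 × 7 ≡ 1 (mod 107)
The inverse is 7 mod 107 = 7
Verification: 46 × 7 = 322 = 3 × 107 + 1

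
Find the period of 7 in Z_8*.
Powers of 7 mod 8: 7^1≡7, 7^2≡1. Order = 2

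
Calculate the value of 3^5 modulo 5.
5 = 4 + 1 (binary 101). Repeated squaring mod 5: 3^1 ≡ 3; 3^2 ≡ 3² = 9 ≡ 4; 3^4 ≡ 4² = 16 ≡ 1. Multiply: 3^5 = 3^4 × 3^1 ≡ 1 × 3 (mod 5): 1 × 3 = 3 ≡ 3. So 3^5 ≡ 3 (mod 5).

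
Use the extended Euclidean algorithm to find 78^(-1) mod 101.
Extended GCD: 78(-22) + 101(17) = 1. So 78^(-1) ≡ 79 ≡ 79 (mod 101). Verify: 78 × 79 = 6162 ≡ 1 (mod 101)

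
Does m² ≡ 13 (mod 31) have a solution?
By Euler's criterion: 13^{15} ≡ 30 (mod 31). Since this equals -1 (≡ 30), 13 is not a QR.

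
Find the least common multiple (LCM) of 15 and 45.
45

First find GCD(15, 45) using the Euclidean algorithm:
15 = 0 × 45 + 15
45 = 3 × 15 + 0
GCD(15, 45) = 15

LCM formula: LCM(a, b) = (a × b) / GCD(a, b)
LCM(15, 45) = (15 × 45) / 15
LCM(15, 45) = 675 / 15
LCM(15, 45) = 45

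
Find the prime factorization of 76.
2^2 × 19

Divide by primes starting from smallest:
76 ÷ 2 = 38
38 ÷ 2 = 19
19 ÷ 19 = 1

76 = 2^2 × 19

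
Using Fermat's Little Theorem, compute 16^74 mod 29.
By Fermat: 16^{28} ≡ 1 (mod 29). 74 = 2×28 + 18. So 16^{74} ≡ 16^{18} ≡ 25 (mod 29)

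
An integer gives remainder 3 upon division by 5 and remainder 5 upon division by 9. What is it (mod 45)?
M = 5 × 9 = 45. M₁ = 9, y₁ ≡ 4 (mod 5). M₂ = 5, y₂ ≡ 2 (mod 9). y = 3×9×4 + 5×5×2 ≡ 23 (mod 45). The smallest positive such number is 23.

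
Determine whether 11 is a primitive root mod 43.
p - 1 = 42 has prime divisors 2, 3, 7. Check 11^(42/q) mod 43 for each: 11^(42/2) = 11^21 ≡ 1, 11^(42/3) = 11^14 ≡ 1, 11^(42/7) = 11^6 ≡ 4 (mod 43). Since 11^21 ≡ 1 (mod 43), the order of 11 divides 21 (in fact the order is 7) ≠ 42, so it is not a primitive root.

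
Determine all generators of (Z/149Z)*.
Primitive roots mod 149: {2, 3, 8, 10, 11, 12, 13, 14, 15, 18, 21, 23, 27, 32, 34, 38, 40, 41, 43, 48, 50, 51, 52, 55, 56, 57, 58, 59, 60, 62, 65, 66, 70, 71, 72, 74, 75, 77, 78, 79, 83, 84, 87, 89, 90, 91, 92, 93, 94, 97, 98, 99, 101, 106, 108, 109, 111, 115, 117, 122, 126, 128, 131, 134, 135, 136, 137, 138, 139, 141, 146, 147}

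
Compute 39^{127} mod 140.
39

Using successive squaring:
Binary expansion of 127: 1111111
Powers of 39 mod 140 (each is the square of the previous):
  39^1 ≡ 39 (mod 140)
  39^2 ≡ 39² = 1521 ≡ 121 (mod 140)
  39^4 ≡ 121² = 14641 ≡ 81 (mod 140)
  39^8 ≡ 81² = 6561 ≡ 121 (mod 140)
  39^16 ≡ 121² = 14641 ≡ 81 (mod 140)
  39^32 ≡ 81² = 6561 ≡ 121 (mod 140)
  39^64 ≡ 121² = 14641 ≡ 81 (mod 140)
127 = 64 + 32 + 16 + 8 + 4 + 2 + 1, so 39^127 = 39^64 × 39^32 × 39^16 × 39^8 × 39^4 × 39^2 × 39^1 ≡ 81 × 121 × 81 × 121 × 81 × 121 × 39 (mod 140)
Multiplying step by step:
  81 × 121 = 9801 ≡ 1 (mod 140)
  1 × 81 = 81 ≡ 81 (mod 140)
  81 × 121 = 9801 ≡ 1 (mod 140)
  1 × 81 = 81 ≡ 81 (mod 140)
  81 × 121 = 9801 ≡ 1 (mod 140)
  1 × 39 = 39 ≡ 39 (mod 140)
Result: 39^127 ≡ 39 (mod 140)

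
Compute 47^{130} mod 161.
93

Using successive squaring:
Binary expansion of 130: 10000010
Powers of 47 mod 161 (each is the square of the previous):
  47^1 ≡ 47 (mod 161)
  47^2 ≡ 47² = 2209 ≡ 116 (mod 161)
  47^4 ≡ 116² = 13456 ≡ 93 (mod 161)
  47^8 ≡ 93² = 8649 ≡ 116 (mod 161)
  47^16 ≡ 116² = 13456 ≡ 93 (mod 161)
  47^32 ≡ 93² = 8649 ≡ 116 (mod 161)
  47^64 ≡ 116² = 13456 ≡ 93 (mod 161)
  47^128 ≡ 93² = 8649 ≡ 116 (mod 161)
130 = 128 + 2, so 47^130 = 47^128 × 47^2 ≡ 116 × 116 (mod 161)
Multiplying step by step:
  116 × 116 = 13456 ≡ 93 (mod 161)
Result: 47^130 ≡ 93 (mod 161)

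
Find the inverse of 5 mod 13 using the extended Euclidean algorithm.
Extended GCD: 5(-5) + 13(2) = 1. So 5^(-1) ≡ 8 ≡ 8 (mod 13). Verify: 5 × 8 = 40 ≡ 1 (mod 13)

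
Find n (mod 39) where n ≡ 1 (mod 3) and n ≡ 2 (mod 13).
M = 3 × 13 = 39. M₁ = 13, y₁ ≡ 1 (mod 3). M₂ = 3, y₂ ≡ 9 (mod 13). n = 1×13×1 + 2×3×9 ≡ 28 (mod 39)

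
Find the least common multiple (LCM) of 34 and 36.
612

First find GCD(34, 36) using the Euclidean algorithm:
34 = 0 × 36 + 34
36 = 1 × 34 + 2
34 = 17 × 2 + 0
GCD(34, 36) = 2

LCM formula: LCM(a, b) = (a × b) / GCD(a, b)
LCM(34, 36) = (34 × 36) / 2
LCM(34, 36) = 1224 / 2
LCM(34, 36) = 612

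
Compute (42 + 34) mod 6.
4

(42 + 34) = 76
76 mod 6 = 4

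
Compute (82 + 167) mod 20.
9

(82 + 167) = 249
249 mod 20 = 9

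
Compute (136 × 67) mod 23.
4

(136 × 67) = 9112
9112 mod 23 = 4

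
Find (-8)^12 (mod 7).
Using Fermat: (-8)^{6} ≡ 1 (mod 7). 12 ≡ 0 (mod 6). So (-8)^{12} ≡ (-8)^{0} ≡ 1 (mod 7)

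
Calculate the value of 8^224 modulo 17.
Using Fermat: 8^{16} ≡ 1 (mod 17). 224 ≡ 0 (mod 16). So 8^{224} ≡ 8^{0} ≡ 1 (mod 17)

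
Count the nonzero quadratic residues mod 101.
For prime 101, there are (p-1)/2 = (101-1)/2 = 50 quadratic residues (excluding 0).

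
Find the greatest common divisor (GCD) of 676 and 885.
1

Using the Euclidean algorithm:
676 = 0 × 885 + 676
885 = 1 × 676 + 209
676 = 3 × 209 + 49
209 = 4 × 49 + 13
49 = 3 × 13 + 10
13 = 1 × 10 + 3
10 = 3 × 3 + 1
3 = 3 × 1 + 0

GCD(676, 885) = 1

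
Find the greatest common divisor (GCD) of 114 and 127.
1

Using the Euclidean algorithm:
114 = 0 × 127 + 114
127 = 1 × 114 + 13
114 = 8 × 13 + 10
13 = 1 × 10 + 3
10 = 3 × 3 + 1
3 = 3 × 1 + 0

GCD(114, 127) = 1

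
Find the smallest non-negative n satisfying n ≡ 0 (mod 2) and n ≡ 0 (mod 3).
M = 2 × 3 = 6. M₁ = 3, y₁ ≡ 1 (mod 2). M₂ = 2, y₂ ≡ 2 (mod 3). n = 0×3×1 + 0×2×2 ≡ 0 (mod 6)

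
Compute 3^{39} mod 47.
32

Using successive squaring:
Binary expansion of 39: 100111
Powers of 3 mod 47 (each is the square of the previous):
  3^1 ≡ 3 (mod 47)
  3^2 ≡ 3² = 9 ≡ 9 (mod 47)
  3^4 ≡ 9² = 81 ≡ 34 (mod 47)
  3^8 ≡ 34² = 1156 ≡ 28 (mod 47)
  3^16 ≡ 28² = 784 ≡ 32 (mod 47)
  3^32 ≡ 32² = 1024 ≡ 37 (mod 47)
39 = 32 + 4 + 2 + 1, so 3^39 = 3^32 × 3^4 × 3^2 × 3^1 ≡ 37 × 34 × 9 × 3 (mod 47)
Multiplying step by step:
  37 × 34 = 1258 ≡ 36 (mod 47)
  36 × 9 = 324 ≡ 42 (mod 47)
  42 × 3 = 126 ≡ 32 (mod 47)
Result: 3^39 ≡ 32 (mod 47)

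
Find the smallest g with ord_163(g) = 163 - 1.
p - 1 = 162 has prime divisors 2, 3. h is a primitive root mod 163 iff h^(162/q) ≢ 1 (mod 163) for each such q.
h = 2: 2^81 ≡ 162, 2^54 ≡ 104 (mod 163); none is 1, so 2 has order 162 and is a primitive root.
The smallest primitive root mod 163 is g = 2.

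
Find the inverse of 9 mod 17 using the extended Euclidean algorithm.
Extended GCD: 9(2) + 17(-1) = 1. So 9^(-1) ≡ 2 ≡ 2 (mod 17). Verify: 9 × 2 = 18 ≡ 1 (mod 17)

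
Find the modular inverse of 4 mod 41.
4^(-1) ≡ 31 (mod 41). Verification: 4 × 31 = 124 ≡ 1 (mod 41)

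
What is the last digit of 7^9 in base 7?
7 ≡ 0 (mod 7). 9 = 8 + 1 (binary 1001). Repeated squaring mod 7: 0^1 ≡ 0; 0^2 ≡ 0² = 0 ≡ 0; 0^4 ≡ 0² = 0 ≡ 0; 0^8 ≡ 0² = 0 ≡ 0. Multiply: 7^9 ≡ 0^8 × 0^1 ≡ 0 × 0 (mod 7): 0 × 0 = 0 ≡ 0. So 7^9 ≡ 0 (mod 7).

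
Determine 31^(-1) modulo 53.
31^(-1) ≡ 12 (mod 53). Verification: 31 × 12 = 372 ≡ 1 (mod 53)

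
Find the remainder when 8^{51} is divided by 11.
By Fermat: 8^{10} ≡ 1 (mod 11). 51 = 5×10 + 1. So 8^{51} ≡ 8^{1} ≡ 8 (mod 11)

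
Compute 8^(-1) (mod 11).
8^(-1) ≡ 7 (mod 11). Verification: 8 × 7 = 56 ≡ 1 (mod 11)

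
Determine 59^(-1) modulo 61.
59^(-1) ≡ 30 (mod 61). Verification: 59 × 30 = 1770 ≡ 1 (mod 61)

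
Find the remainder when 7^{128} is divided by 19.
By Fermat: 7^{18} ≡ 1 (mod 19). 128 = 7×18 + 2. So 7^{128} ≡ 7^{2} ≡ 11 (mod 19)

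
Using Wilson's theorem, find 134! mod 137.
(136)! = (134)! × (135) × (136) ≡ -1 (mod 137). So (134)! ≡ -1 × [(136)(135)]^(-1) ≡ 68 (mod 137)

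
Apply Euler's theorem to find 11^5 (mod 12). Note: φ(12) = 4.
By Euler: 11^{4} ≡ 1 (mod 12) since gcd(11, 12) = 1. 5 = 1×4 + 1. So 11^{5} ≡ 11^{1} ≡ 11 (mod 12)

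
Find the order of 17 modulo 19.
Powers of 17 mod 19: 17^1≡17, 17^2≡4, 17^3≡11, 17^4≡16, 17^5≡6, 17^6≡7, 17^7≡5, 17^8≡9, 17^9≡1. Order = 9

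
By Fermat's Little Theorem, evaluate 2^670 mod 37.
By Fermat: 2^{36} ≡ 1 (mod 37). 670 ≡ 22 (mod 36). So 2^{670} ≡ 2^{22} ≡ 21 (mod 37)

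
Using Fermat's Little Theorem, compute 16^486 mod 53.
By Fermat: 16^{52} ≡ 1 (mod 53). 486 ≡ 18 (mod 52). So 16^{486} ≡ 16^{18} ≡ 24 (mod 53)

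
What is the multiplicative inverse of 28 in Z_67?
28^(-1) ≡ 12 (mod 67). Verification: 28 × 12 = 336 ≡ 1 (mod 67)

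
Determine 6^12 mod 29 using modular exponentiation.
Using repeated squaring. 12 = 8 + 4 (binary 1100). Repeated squaring mod 29: 6^1 ≡ 6; 6^2 ≡ 6² = 36 ≡ 7; 6^4 ≡ 7² = 49 ≡ 20; 6^8 ≡ 20² = 400 ≡ 23. Multiply: 6^12 = 6^8 × 6^4 ≡ 23 × 20 (mod 29): 23 × 20 = 460 ≡ 25. So 6^12 ≡ 25 (mod 29).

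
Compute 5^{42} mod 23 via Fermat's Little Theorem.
12

By Fermat's Little Theorem, a^(p-1) ≡ 1 (mod p) for prime p and gcd(a, p) = 1
Here p = 23, so 5^22 ≡ 1 (mod 23)
We can reduce the exponent: 42 mod 22 = 20
So 5^42 ≡ 5^20 (mod 23)
Computing: 5^20 mod 23 = 12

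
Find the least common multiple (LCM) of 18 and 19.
342

First find GCD(18, 19) using the Euclidean algorithm:
18 = 0 × 19 + 18
19 = 1 × 18 + 1
18 = 18 × 1 + 0
GCD(18, 19) = 1

LCM formula: LCM(a, b) = (a × b) / GCD(a, b)
LCM(18, 19) = (18 × 19) / 1
LCM(18, 19) = 342 / 1
LCM(18, 19) = 342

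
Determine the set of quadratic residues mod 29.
QRs mod 29: {1, 4, 5, 6, 7, 9, 13, 16, 20, 22, 23, 24, 25, 28}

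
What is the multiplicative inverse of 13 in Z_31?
12

Using Extended Euclidean Algorithm:
gcd(13, 31) = 1
Bezout coefficients: 13 × 12 + 31 × -5 = 1
So 13 × 12 ≡ 1 (mod 31)
The inverse is 12 mod 31 = 12
Verification: 13 × 12 = 156 = 5 × 31 + 1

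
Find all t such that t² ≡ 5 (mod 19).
The square roots of 5 mod 19 are 9 and 10. Verify: 9² = 81 ≡ 5 (mod 19)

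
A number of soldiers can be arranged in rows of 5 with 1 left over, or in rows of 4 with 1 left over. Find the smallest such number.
M = 5 × 4 = 20. M₁ = 4, y₁ ≡ 4 (mod 5). M₂ = 5, y₂ ≡ 1 (mod 4). m = 1×4×4 + 1×5×1 ≡ 1 (mod 20). The smallest positive such number is 1.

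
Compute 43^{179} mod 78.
49

Using successive squaring:
Binary expansion of 179: 10110011
Powers of 43 mod 78 (each is the square of the previous):
  43^1 ≡ 43 (mod 78)
  43^2 ≡ 43² = 1849 ≡ 55 (mod 78)
  43^4 ≡ 55² = 3025 ≡ 61 (mod 78)
  43^8 ≡ 61² = 3721 ≡ 55 (mod 78)
  43^16 ≡ 55² = 3025 ≡ 61 (mod 78)
  43^32 ≡ 61² = 3721 ≡ 55 (mod 78)
  43^64 ≡ 55² = 3025 ≡ 61 (mod 78)
  43^128 ≡ 61² = 3721 ≡ 55 (mod 78)
179 = 128 + 32 + 16 + 2 + 1, so 43^179 = 43^128 × 43^32 × 43^16 × 43^2 × 43^1 ≡ 55 × 55 × 61 × 55 × 43 (mod 78)
Multiplying step by step:
  55 × 55 = 3025 ≡ 61 (mod 78)
  61 × 61 = 3721 ≡ 55 (mod 78)
  55 × 55 = 3025 ≡ 61 (mod 78)
  61 × 43 = 2623 ≡ 49 (mod 78)
Result: 43^179 ≡ 49 (mod 78)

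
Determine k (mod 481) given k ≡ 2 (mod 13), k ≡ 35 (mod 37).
405

Using the Chinese Remainder Theorem:
M = product of moduli = 481
For equation 1: M_1 = 37, 37 ≡ 11 (mod 13), inverse of 37 mod 13 is 6 (check: 11 × 6 = 66 ≡ 1 (mod 13))
For equation 2: M_2 = 13, 13 ≡ 13 (mod 37), inverse of 13 mod 37 is 20 (check: 13 × 20 = 260 ≡ 1 (mod 37))
Combine: k ≡ Σ r_i×M_i×(M_i⁻¹ mod m_i) = 2×37×6 + 35×13×20 = 444 + 9100 = 9544
9544 mod 481 = 405
k ≡ 405 (mod 481)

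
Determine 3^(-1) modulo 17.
3^(-1) ≡ 6 (mod 17). Verification: 3 × 6 = 18 ≡ 1 (mod 17)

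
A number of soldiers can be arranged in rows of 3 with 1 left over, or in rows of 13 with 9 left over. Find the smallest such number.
M = 3 × 13 = 39. M₁ = 13, y₁ ≡ 1 (mod 3). M₂ = 3, y₂ ≡ 9 (mod 13). n = 1×13×1 + 9×3×9 ≡ 22 (mod 39). The smallest positive such number is 22.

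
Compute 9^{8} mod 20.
1

Using successive squaring:
Binary expansion of 8: 1000
Powers of 9 mod 20 (each is the square of the previous):
  9^1 ≡ 9 (mod 20)
  9^2 ≡ 9² = 81 ≡ 1 (mod 20)
  9^4 ≡ 1² = 1 ≡ 1 (mod 20)
  9^8 ≡ 1² = 1 ≡ 1 (mod 20)
8 is a power of 2, so 9^8 is the last square: ≡ 1 (mod 20)
Result: 9^8 ≡ 1 (mod 20)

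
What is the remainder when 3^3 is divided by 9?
3 = 2 + 1 (binary 11). Repeated squaring mod 9: 3^1 ≡ 3; 3^2 ≡ 3² = 9 ≡ 0. Multiply: 3^3 = 3^2 × 3^1 ≡ 0 × 3 (mod 9): 0 × 3 = 0 ≡ 0. So 3^3 ≡ 0 (mod 9).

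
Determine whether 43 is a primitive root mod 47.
p - 1 = 46 has prime divisors 2, 23. Check 43^(46/q) mod 47 for each: 43^(46/2) = 43^23 ≡ 46, 43^(46/23) = 43^2 ≡ 16 (mod 47). None of these is 1, so 43 has order 46 = φ(47), so it is a primitive root mod 47.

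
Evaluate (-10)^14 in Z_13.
Using Fermat: (-10)^{12} ≡ 1 (mod 13). 14 ≡ 2 (mod 12). So (-10)^{14} ≡ (-10)^{2} ≡ 9 (mod 13)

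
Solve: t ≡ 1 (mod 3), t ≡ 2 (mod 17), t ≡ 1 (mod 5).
M = 3 × 17 × 5 = 255. M₁ = 85, y₁ ≡ 1 (mod 3). M₂ = 15, y₂ ≡ 8 (mod 17). M₃ = 51, y₃ ≡ 1 (mod 5). t = 1×85×1 + 2×15×8 + 1×51×1 ≡ 121 (mod 255)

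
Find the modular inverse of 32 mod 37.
32^(-1) ≡ 22 (mod 37). Verification: 32 × 22 = 704 ≡ 1 (mod 37)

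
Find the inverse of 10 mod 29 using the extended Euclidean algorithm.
Extended GCD: 10(3) + 29(-1) = 1. So 10^(-1) ≡ 3 ≡ 3 (mod 29). Verify: 10 × 3 = 30 ≡ 1 (mod 29)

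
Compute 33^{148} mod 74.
71

Using successive squaring:
Binary expansion of 148: 10010100
Powers of 33 mod 74 (each is the square of the previous):
  33^1 ≡ 33 (mod 74)
  33^2 ≡ 33² = 1089 ≡ 53 (mod 74)
  33^4 ≡ 53² = 2809 ≡ 71 (mod 74)
  33^8 ≡ 71² = 5041 ≡ 9 (mod 74)
  33^16 ≡ 9² = 81 ≡ 7 (mod 74)
  33^32 ≡ 7² = 49 ≡ 49 (mod 74)
  33^64 ≡ 49² = 2401 ≡ 33 (mod 74)
  33^128 ≡ 33² = 1089 ≡ 53 (mod 74)
148 = 128 + 16 + 4, so 33^148 = 33^128 × 33^16 × 33^4 ≡ 53 × 7 × 71 (mod 74)
Multiplying step by step:
  53 × 7 = 371 ≡ 1 (mod 74)
  1 × 71 = 71 ≡ 71 (mod 74)
Result: 33^148 ≡ 71 (mod 74)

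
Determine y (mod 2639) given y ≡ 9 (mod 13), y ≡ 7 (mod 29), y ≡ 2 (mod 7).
1283

Using the Chinese Remainder Theorem:
M = product of moduli = 2639
For equation 1: M_1 = 203, 203 ≡ 8 (mod 13), inverse of 203 mod 13 is 5 (check: 8 × 5 = 40 ≡ 1 (mod 13))
For equation 2: M_2 = 91, 91 ≡ 4 (mod 29), inverse of 91 mod 29 is 22 (check: 4 × 22 = 88 ≡ 1 (mod 29))
For equation 3: M_3 = 377, 377 ≡ 6 (mod 7), inverse of 377 mod 7 is 6 (check: 6 × 6 = 36 ≡ 1 (mod 7))
Combine: y ≡ Σ r_i×M_i×(M_i⁻¹ mod m_i) = 9×203×5 + 7×91×22 + 2×377×6 = 9135 + 14014 + 4524 = 27673
27673 mod 2639 = 1283
y ≡ 1283 (mod 2639)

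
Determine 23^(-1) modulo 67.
23^(-1) ≡ 35 (mod 67). Verification: 23 × 35 = 805 ≡ 1 (mod 67)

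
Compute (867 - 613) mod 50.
4

(867 - 613) = 254
254 mod 50 = 4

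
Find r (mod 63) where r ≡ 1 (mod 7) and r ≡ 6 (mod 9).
M = 7 × 9 = 63. M₁ = 9, y₁ ≡ 4 (mod 7). M₂ = 7, y₂ ≡ 4 (mod 9). r = 1×9×4 + 6×7×4 ≡ 15 (mod 63)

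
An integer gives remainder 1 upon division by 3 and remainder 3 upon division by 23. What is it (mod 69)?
M = 3 × 23 = 69. M₁ = 23, y₁ ≡ 2 (mod 3). M₂ = 3, y₂ ≡ 8 (mod 23). z = 1×23×2 + 3×3×8 ≡ 49 (mod 69). The smallest positive such number is 49.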